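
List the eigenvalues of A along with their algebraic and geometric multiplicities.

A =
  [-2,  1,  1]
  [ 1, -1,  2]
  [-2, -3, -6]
λ = -3: alg = 3, geom = 1

Step 1 — factor the characteristic polynomial to read off the algebraic multiplicities:
  χ_A(x) = (x + 3)^3

Step 2 — compute geometric multiplicities via the rank-nullity identity g(λ) = n − rank(A − λI):
  rank(A − (-3)·I) = 2, so dim ker(A − (-3)·I) = n − 2 = 1

Summary:
  λ = -3: algebraic multiplicity = 3, geometric multiplicity = 1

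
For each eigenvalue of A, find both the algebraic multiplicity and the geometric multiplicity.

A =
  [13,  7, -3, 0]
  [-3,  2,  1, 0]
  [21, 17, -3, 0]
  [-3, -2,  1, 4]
λ = 4: alg = 4, geom = 2

Step 1 — factor the characteristic polynomial to read off the algebraic multiplicities:
  χ_A(x) = (x - 4)^4

Step 2 — compute geometric multiplicities via the rank-nullity identity g(λ) = n − rank(A − λI):
  rank(A − (4)·I) = 2, so dim ker(A − (4)·I) = n − 2 = 2

Summary:
  λ = 4: algebraic multiplicity = 4, geometric multiplicity = 2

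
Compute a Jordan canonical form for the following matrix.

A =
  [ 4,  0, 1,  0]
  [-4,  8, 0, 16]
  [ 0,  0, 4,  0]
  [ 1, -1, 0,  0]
J_3(4) ⊕ J_1(4)

The characteristic polynomial is
  det(x·I − A) = x^4 - 16*x^3 + 96*x^2 - 256*x + 256 = (x - 4)^4

Eigenvalues and multiplicities (the geometric multiplicity of λ is n − rank(A − λI), which equals the number of Jordan blocks for λ):
  λ = 4: algebraic multiplicity = 4, geometric multiplicity = 2

Determining the block sizes for each eigenvalue:
  λ = 4: with am = 4 and gm = 2, the partition is not yet determined (e.g. several partitions of 4 into 2 parts exist). Let N = A − (4)·I. Computing rank(N^1) = 2, rank(N^2) = 1, rank(N^3) = 0; the number of blocks of size ≥ j is rank(N^{j−1}) − rank(N^j), giving [2, 1, 1]. So we have 1 block(s) of size 3, 1 block(s) of size 1 → block sizes [3, 1]

Assembling the blocks gives a Jordan form
J =
  [4, 1, 0, 0]
  [0, 4, 1, 0]
  [0, 0, 4, 0]
  [0, 0, 0, 4]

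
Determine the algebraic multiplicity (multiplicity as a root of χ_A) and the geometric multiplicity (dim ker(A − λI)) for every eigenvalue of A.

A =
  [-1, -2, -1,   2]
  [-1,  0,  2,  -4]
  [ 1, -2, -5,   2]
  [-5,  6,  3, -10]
λ = -4: alg = 4, geom = 2

Step 1 — factor the characteristic polynomial to read off the algebraic multiplicities:
  χ_A(x) = (x + 4)^4

Step 2 — compute geometric multiplicities via the rank-nullity identity g(λ) = n − rank(A − λI):
  rank(A − (-4)·I) = 2, so dim ker(A − (-4)·I) = n − 2 = 2

Summary:
  λ = -4: algebraic multiplicity = 4, geometric multiplicity = 2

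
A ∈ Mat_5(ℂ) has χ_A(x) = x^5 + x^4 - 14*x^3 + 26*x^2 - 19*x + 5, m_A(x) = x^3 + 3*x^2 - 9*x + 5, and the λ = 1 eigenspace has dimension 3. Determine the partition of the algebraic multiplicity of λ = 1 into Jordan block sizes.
Block sizes for λ = 1: [2, 1, 1]

Step 1 — from the characteristic polynomial, algebraic multiplicity of λ = 1 is 4. From dim ker(A − (1)·I) = 3, there are exactly 3 Jordan blocks for λ = 1.
Step 2 — from the minimal polynomial, the factor (x − 1)^2 tells us the largest block for λ = 1 has size 2.
Step 3 — with total size 4, 3 blocks, and largest block 2, the block sizes (in nonincreasing order) are [2, 1, 1].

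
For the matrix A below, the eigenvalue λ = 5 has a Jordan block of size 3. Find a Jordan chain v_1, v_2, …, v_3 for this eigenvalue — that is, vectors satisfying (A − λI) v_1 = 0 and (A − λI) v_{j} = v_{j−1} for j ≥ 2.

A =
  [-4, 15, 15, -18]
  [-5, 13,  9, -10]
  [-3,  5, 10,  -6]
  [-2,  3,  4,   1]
A Jordan chain for λ = 5 of length 3:
v_1 = (-3, -2, -1, -1)ᵀ
v_2 = (-9, -5, -3, -2)ᵀ
v_3 = (1, 0, 0, 0)ᵀ

Let N = A − (5)·I. We want v_3 with N^3 v_3 = 0 but N^2 v_3 ≠ 0; then v_{j-1} := N · v_j for j = 3, …, 2.

Pick v_3 = (1, 0, 0, 0)ᵀ.
Then v_2 = N · v_3 = (-9, -5, -3, -2)ᵀ.
Then v_1 = N · v_2 = (-3, -2, -1, -1)ᵀ.

Sanity check: (A − (5)·I) v_1 = (0, 0, 0, 0)ᵀ = 0. ✓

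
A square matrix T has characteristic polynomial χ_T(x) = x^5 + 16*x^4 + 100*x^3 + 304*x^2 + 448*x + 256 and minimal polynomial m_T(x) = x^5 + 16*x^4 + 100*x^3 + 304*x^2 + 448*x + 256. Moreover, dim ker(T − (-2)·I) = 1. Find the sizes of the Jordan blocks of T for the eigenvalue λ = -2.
Block sizes for λ = -2: [2]

Step 1 — from the characteristic polynomial, algebraic multiplicity of λ = -2 is 2. From dim ker(T − (-2)·I) = 1, there are exactly 1 Jordan blocks for λ = -2.
Step 2 — from the minimal polynomial, the factor (x + 2)^2 tells us the largest block for λ = -2 has size 2.
Step 3 — with total size 2, 1 blocks, and largest block 2, the block sizes (in nonincreasing order) are [2].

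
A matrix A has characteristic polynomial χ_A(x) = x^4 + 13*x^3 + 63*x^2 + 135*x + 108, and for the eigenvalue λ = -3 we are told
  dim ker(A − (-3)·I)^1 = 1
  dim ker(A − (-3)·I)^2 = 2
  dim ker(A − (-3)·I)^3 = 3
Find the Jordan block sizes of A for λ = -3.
Block sizes for λ = -3: [3]

From the dimensions of kernels of powers, the number of Jordan blocks of size at least j is d_j − d_{j−1} where d_j = dim ker(N^j) (with d_0 = 0). Computing the differences gives [1, 1, 1].
The number of blocks of size exactly k is (#blocks of size ≥ k) − (#blocks of size ≥ k + 1), so the partition is: 1 block(s) of size 3.
In nonincreasing order the block sizes are [3].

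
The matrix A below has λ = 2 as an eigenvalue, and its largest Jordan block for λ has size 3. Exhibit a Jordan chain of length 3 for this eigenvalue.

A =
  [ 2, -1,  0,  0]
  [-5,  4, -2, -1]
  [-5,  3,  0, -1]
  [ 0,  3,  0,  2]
A Jordan chain for λ = 2 of length 3:
v_1 = (5, 0, -5, -15)ᵀ
v_2 = (0, -5, -5, 0)ᵀ
v_3 = (1, 0, 0, 0)ᵀ

Let N = A − (2)·I. We want v_3 with N^3 v_3 = 0 but N^2 v_3 ≠ 0; then v_{j-1} := N · v_j for j = 3, …, 2.

Pick v_3 = (1, 0, 0, 0)ᵀ.
Then v_2 = N · v_3 = (0, -5, -5, 0)ᵀ.
Then v_1 = N · v_2 = (5, 0, -5, -15)ᵀ.

Sanity check: (A − (2)·I) v_1 = (0, 0, 0, 0)ᵀ = 0. ✓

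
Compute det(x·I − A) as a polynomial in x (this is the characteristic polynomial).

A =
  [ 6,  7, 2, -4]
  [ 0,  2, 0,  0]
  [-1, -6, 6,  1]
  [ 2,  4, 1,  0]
x^4 - 14*x^3 + 69*x^2 - 140*x + 100

Expanding det(x·I − A) (e.g. by cofactor expansion or by noting that A is similar to its Jordan form J, which has the same characteristic polynomial as A) gives
  χ_A(x) = x^4 - 14*x^3 + 69*x^2 - 140*x + 100
which factors as (x - 5)^2*(x - 2)^2. The eigenvalues (with algebraic multiplicities) are λ = 2 with multiplicity 2, λ = 5 with multiplicity 2.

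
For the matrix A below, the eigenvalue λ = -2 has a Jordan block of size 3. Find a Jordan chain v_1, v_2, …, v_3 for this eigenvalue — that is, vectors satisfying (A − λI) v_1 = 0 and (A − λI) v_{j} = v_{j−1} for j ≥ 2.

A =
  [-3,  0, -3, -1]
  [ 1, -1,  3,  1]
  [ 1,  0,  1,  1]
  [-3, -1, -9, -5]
A Jordan chain for λ = -2 of length 3:
v_1 = (1, 0, -1, 2)ᵀ
v_2 = (-1, 1, 1, -3)ᵀ
v_3 = (1, 0, 0, 0)ᵀ

Let N = A − (-2)·I. We want v_3 with N^3 v_3 = 0 but N^2 v_3 ≠ 0; then v_{j-1} := N · v_j for j = 3, …, 2.

Pick v_3 = (1, 0, 0, 0)ᵀ.
Then v_2 = N · v_3 = (-1, 1, 1, -3)ᵀ.
Then v_1 = N · v_2 = (1, 0, -1, 2)ᵀ.

Sanity check: (A − (-2)·I) v_1 = (0, 0, 0, 0)ᵀ = 0. ✓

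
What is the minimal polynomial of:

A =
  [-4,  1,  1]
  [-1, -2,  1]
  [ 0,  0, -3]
x^2 + 6*x + 9

The characteristic polynomial is χ_A(x) = (x + 3)^3, so the eigenvalues are known. The minimal polynomial is
  m_A(x) = Π_λ (x − λ)^{k_λ}
where k_λ is the size of the *largest* Jordan block for λ (equivalently, the smallest k with (A − λI)^k v = 0 for every generalised eigenvector v of λ).

  λ = -3: largest Jordan block has size 2, contributing (x + 3)^2

So m_A(x) = (x + 3)^2 = x^2 + 6*x + 9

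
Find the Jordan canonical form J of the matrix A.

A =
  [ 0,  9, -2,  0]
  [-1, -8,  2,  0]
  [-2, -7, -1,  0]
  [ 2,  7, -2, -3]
J_3(-3) ⊕ J_1(-3)

The characteristic polynomial is
  det(x·I − A) = x^4 + 12*x^3 + 54*x^2 + 108*x + 81 = (x + 3)^4

Eigenvalues and multiplicities (the geometric multiplicity of λ is n − rank(A − λI), which equals the number of Jordan blocks for λ):
  λ = -3: algebraic multiplicity = 4, geometric multiplicity = 2

Determining the block sizes for each eigenvalue:
  λ = -3: with am = 4 and gm = 2, the partition is not yet determined (e.g. several partitions of 4 into 2 parts exist). Let N = A − (-3)·I. Computing rank(N^1) = 2, rank(N^2) = 1, rank(N^3) = 0; the number of blocks of size ≥ j is rank(N^{j−1}) − rank(N^j), giving [2, 1, 1]. So we have 1 block(s) of size 3, 1 block(s) of size 1 → block sizes [3, 1]

Assembling the blocks gives a Jordan form
J =
  [-3,  1,  0,  0]
  [ 0, -3,  1,  0]
  [ 0,  0, -3,  0]
  [ 0,  0,  0, -3]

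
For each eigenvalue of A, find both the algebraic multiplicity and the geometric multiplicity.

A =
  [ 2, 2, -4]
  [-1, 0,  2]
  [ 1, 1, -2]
λ = 0: alg = 3, geom = 1

Step 1 — factor the characteristic polynomial to read off the algebraic multiplicities:
  χ_A(x) = x^3

Step 2 — compute geometric multiplicities via the rank-nullity identity g(λ) = n − rank(A − λI):
  rank(A − (0)·I) = 2, so dim ker(A − (0)·I) = n − 2 = 1

Summary:
  λ = 0: algebraic multiplicity = 3, geometric multiplicity = 1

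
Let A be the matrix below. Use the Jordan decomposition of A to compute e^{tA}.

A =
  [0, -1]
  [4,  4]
e^{tA} =
  [-2*t*exp(2*t) + exp(2*t), -t*exp(2*t)]
  [4*t*exp(2*t), 2*t*exp(2*t) + exp(2*t)]

Strategy: write A = P · J · P⁻¹ where J is a Jordan canonical form, so e^{tA} = P · e^{tJ} · P⁻¹, and e^{tJ} can be computed block-by-block.

A has Jordan form
J =
  [2, 1]
  [0, 2]
(up to reordering of blocks).

Per-block formulas:
  For a 2×2 Jordan block J_2(2): exp(t · J_2(2)) = e^(2t)·(I + t·N), where N is the 2×2 nilpotent shift.

After assembling e^{tJ} and conjugating by P, we get:

e^{tA} =
  [-2*t*exp(2*t) + exp(2*t), -t*exp(2*t)]
  [4*t*exp(2*t), 2*t*exp(2*t) + exp(2*t)]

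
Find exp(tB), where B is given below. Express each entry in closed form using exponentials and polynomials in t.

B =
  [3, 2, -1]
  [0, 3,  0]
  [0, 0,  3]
e^{tB} =
  [exp(3*t), 2*t*exp(3*t), -t*exp(3*t)]
  [0, exp(3*t), 0]
  [0, 0, exp(3*t)]

Strategy: write B = P · J · P⁻¹ where J is a Jordan canonical form, so e^{tB} = P · e^{tJ} · P⁻¹, and e^{tJ} can be computed block-by-block.

B has Jordan form
J =
  [3, 1, 0]
  [0, 3, 0]
  [0, 0, 3]
(up to reordering of blocks).

Per-block formulas:
  For a 1×1 block at λ = 3: exp(t · [3]) = [e^(3t)].
  For a 2×2 Jordan block J_2(3): exp(t · J_2(3)) = e^(3t)·(I + t·N), where N is the 2×2 nilpotent shift.

After assembling e^{tJ} and conjugating by P, we get:

e^{tB} =
  [exp(3*t), 2*t*exp(3*t), -t*exp(3*t)]
  [0, exp(3*t), 0]
  [0, 0, exp(3*t)]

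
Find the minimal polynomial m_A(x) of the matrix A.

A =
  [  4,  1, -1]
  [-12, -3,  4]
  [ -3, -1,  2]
x^2 - 2*x + 1

The characteristic polynomial is χ_A(x) = (x - 1)^3, so the eigenvalues are known. The minimal polynomial is
  m_A(x) = Π_λ (x − λ)^{k_λ}
where k_λ is the size of the *largest* Jordan block for λ (equivalently, the smallest k with (A − λI)^k v = 0 for every generalised eigenvector v of λ).

  λ = 1: largest Jordan block has size 2, contributing (x − 1)^2

So m_A(x) = (x - 1)^2 = x^2 - 2*x + 1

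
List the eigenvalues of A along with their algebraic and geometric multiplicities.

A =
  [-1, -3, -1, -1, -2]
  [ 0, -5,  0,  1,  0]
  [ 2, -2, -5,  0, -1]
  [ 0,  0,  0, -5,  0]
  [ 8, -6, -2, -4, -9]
λ = -5: alg = 5, geom = 2

Step 1 — factor the characteristic polynomial to read off the algebraic multiplicities:
  χ_A(x) = (x + 5)^5

Step 2 — compute geometric multiplicities via the rank-nullity identity g(λ) = n − rank(A − λI):
  rank(A − (-5)·I) = 3, so dim ker(A − (-5)·I) = n − 3 = 2

Summary:
  λ = -5: algebraic multiplicity = 5, geometric multiplicity = 2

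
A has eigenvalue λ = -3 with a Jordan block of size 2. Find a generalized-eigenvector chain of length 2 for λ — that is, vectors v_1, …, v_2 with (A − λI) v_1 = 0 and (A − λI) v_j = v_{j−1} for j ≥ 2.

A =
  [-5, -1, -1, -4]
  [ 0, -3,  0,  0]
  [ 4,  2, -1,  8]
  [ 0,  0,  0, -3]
A Jordan chain for λ = -3 of length 2:
v_1 = (-2, 0, 4, 0)ᵀ
v_2 = (1, 0, 0, 0)ᵀ

Let N = A − (-3)·I. We want v_2 with N^2 v_2 = 0 but N^1 v_2 ≠ 0; then v_{j-1} := N · v_j for j = 2, …, 2.

Pick v_2 = (1, 0, 0, 0)ᵀ.
Then v_1 = N · v_2 = (-2, 0, 4, 0)ᵀ.

Sanity check: (A − (-3)·I) v_1 = (0, 0, 0, 0)ᵀ = 0. ✓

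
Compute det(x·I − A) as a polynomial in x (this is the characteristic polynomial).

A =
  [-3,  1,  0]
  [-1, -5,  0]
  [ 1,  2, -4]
x^3 + 12*x^2 + 48*x + 64

Expanding det(x·I − A) (e.g. by cofactor expansion or by noting that A is similar to its Jordan form J, which has the same characteristic polynomial as A) gives
  χ_A(x) = x^3 + 12*x^2 + 48*x + 64
which factors as (x + 4)^3. The eigenvalues (with algebraic multiplicities) are λ = -4 with multiplicity 3.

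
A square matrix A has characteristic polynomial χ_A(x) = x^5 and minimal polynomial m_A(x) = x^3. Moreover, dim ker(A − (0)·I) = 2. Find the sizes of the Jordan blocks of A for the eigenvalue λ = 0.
Block sizes for λ = 0: [3, 2]

Step 1 — from the characteristic polynomial, algebraic multiplicity of λ = 0 is 5. From dim ker(A − (0)·I) = 2, there are exactly 2 Jordan blocks for λ = 0.
Step 2 — from the minimal polynomial, the factor (x − 0)^3 tells us the largest block for λ = 0 has size 3.
Step 3 — with total size 5, 2 blocks, and largest block 3, the block sizes (in nonincreasing order) are [3, 2].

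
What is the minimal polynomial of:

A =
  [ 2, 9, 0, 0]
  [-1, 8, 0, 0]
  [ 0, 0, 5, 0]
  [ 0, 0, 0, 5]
x^2 - 10*x + 25

The characteristic polynomial is χ_A(x) = (x - 5)^4, so the eigenvalues are known. The minimal polynomial is
  m_A(x) = Π_λ (x − λ)^{k_λ}
where k_λ is the size of the *largest* Jordan block for λ (equivalently, the smallest k with (A − λI)^k v = 0 for every generalised eigenvector v of λ).

  λ = 5: largest Jordan block has size 2, contributing (x − 5)^2

So m_A(x) = (x - 5)^2 = x^2 - 10*x + 25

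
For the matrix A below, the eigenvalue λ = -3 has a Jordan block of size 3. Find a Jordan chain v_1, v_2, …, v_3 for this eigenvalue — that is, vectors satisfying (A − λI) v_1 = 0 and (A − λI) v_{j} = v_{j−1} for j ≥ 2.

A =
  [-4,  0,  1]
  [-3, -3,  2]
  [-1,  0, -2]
A Jordan chain for λ = -3 of length 3:
v_1 = (0, 1, 0)ᵀ
v_2 = (-1, -3, -1)ᵀ
v_3 = (1, 0, 0)ᵀ

Let N = A − (-3)·I. We want v_3 with N^3 v_3 = 0 but N^2 v_3 ≠ 0; then v_{j-1} := N · v_j for j = 3, …, 2.

Pick v_3 = (1, 0, 0)ᵀ.
Then v_2 = N · v_3 = (-1, -3, -1)ᵀ.
Then v_1 = N · v_2 = (0, 1, 0)ᵀ.

Sanity check: (A − (-3)·I) v_1 = (0, 0, 0)ᵀ = 0. ✓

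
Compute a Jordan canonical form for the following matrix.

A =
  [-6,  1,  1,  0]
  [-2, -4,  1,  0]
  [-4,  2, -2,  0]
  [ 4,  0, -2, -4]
J_3(-4) ⊕ J_1(-4)

The characteristic polynomial is
  det(x·I − A) = x^4 + 16*x^3 + 96*x^2 + 256*x + 256 = (x + 4)^4

Eigenvalues and multiplicities (the geometric multiplicity of λ is n − rank(A − λI), which equals the number of Jordan blocks for λ):
  λ = -4: algebraic multiplicity = 4, geometric multiplicity = 2

Determining the block sizes for each eigenvalue:
  λ = -4: with am = 4 and gm = 2, the partition is not yet determined (e.g. several partitions of 4 into 2 parts exist). Let N = A − (-4)·I. Computing rank(N^1) = 2, rank(N^2) = 1, rank(N^3) = 0; the number of blocks of size ≥ j is rank(N^{j−1}) − rank(N^j), giving [2, 1, 1]. So we have 1 block(s) of size 3, 1 block(s) of size 1 → block sizes [3, 1]

Assembling the blocks gives a Jordan form
J =
  [-4,  1,  0,  0]
  [ 0, -4,  1,  0]
  [ 0,  0, -4,  0]
  [ 0,  0,  0, -4]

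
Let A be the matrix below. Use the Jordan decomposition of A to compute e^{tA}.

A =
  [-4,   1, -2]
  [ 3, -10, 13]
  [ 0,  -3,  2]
e^{tA} =
  [3*t^2*exp(-4*t)/2 + exp(-4*t), t*exp(-4*t), t^2*exp(-4*t)/2 - 2*t*exp(-4*t)]
  [-9*t^2*exp(-4*t) + 3*t*exp(-4*t), -6*t*exp(-4*t) + exp(-4*t), -3*t^2*exp(-4*t) + 13*t*exp(-4*t)]
  [-9*t^2*exp(-4*t)/2, -3*t*exp(-4*t), -3*t^2*exp(-4*t)/2 + 6*t*exp(-4*t) + exp(-4*t)]

Strategy: write A = P · J · P⁻¹ where J is a Jordan canonical form, so e^{tA} = P · e^{tJ} · P⁻¹, and e^{tJ} can be computed block-by-block.

A has Jordan form
J =
  [-4,  1,  0]
  [ 0, -4,  1]
  [ 0,  0, -4]
(up to reordering of blocks).

Per-block formulas:
  For a 3×3 Jordan block J_3(-4): exp(t · J_3(-4)) = e^(-4t)·(I + t·N + (t^2/2)·N^2), where N is the 3×3 nilpotent shift.

After assembling e^{tJ} and conjugating by P, we get:

e^{tA} =
  [3*t^2*exp(-4*t)/2 + exp(-4*t), t*exp(-4*t), t^2*exp(-4*t)/2 - 2*t*exp(-4*t)]
  [-9*t^2*exp(-4*t) + 3*t*exp(-4*t), -6*t*exp(-4*t) + exp(-4*t), -3*t^2*exp(-4*t) + 13*t*exp(-4*t)]
  [-9*t^2*exp(-4*t)/2, -3*t*exp(-4*t), -3*t^2*exp(-4*t)/2 + 6*t*exp(-4*t) + exp(-4*t)]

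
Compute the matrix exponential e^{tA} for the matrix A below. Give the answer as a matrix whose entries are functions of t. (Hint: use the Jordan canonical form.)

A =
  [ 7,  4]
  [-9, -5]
e^{tA} =
  [6*t*exp(t) + exp(t), 4*t*exp(t)]
  [-9*t*exp(t), -6*t*exp(t) + exp(t)]

Strategy: write A = P · J · P⁻¹ where J is a Jordan canonical form, so e^{tA} = P · e^{tJ} · P⁻¹, and e^{tJ} can be computed block-by-block.

A has Jordan form
J =
  [1, 1]
  [0, 1]
(up to reordering of blocks).

Per-block formulas:
  For a 2×2 Jordan block J_2(1): exp(t · J_2(1)) = e^(1t)·(I + t·N), where N is the 2×2 nilpotent shift.

After assembling e^{tJ} and conjugating by P, we get:

e^{tA} =
  [6*t*exp(t) + exp(t), 4*t*exp(t)]
  [-9*t*exp(t), -6*t*exp(t) + exp(t)]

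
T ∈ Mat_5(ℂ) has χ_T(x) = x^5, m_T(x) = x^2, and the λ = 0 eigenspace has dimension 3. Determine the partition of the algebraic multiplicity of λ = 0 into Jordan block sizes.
Block sizes for λ = 0: [2, 2, 1]

Step 1 — from the characteristic polynomial, algebraic multiplicity of λ = 0 is 5. From dim ker(T − (0)·I) = 3, there are exactly 3 Jordan blocks for λ = 0.
Step 2 — from the minimal polynomial, the factor (x − 0)^2 tells us the largest block for λ = 0 has size 2.
Step 3 — with total size 5, 3 blocks, and largest block 2, the block sizes (in nonincreasing order) are [2, 2, 1].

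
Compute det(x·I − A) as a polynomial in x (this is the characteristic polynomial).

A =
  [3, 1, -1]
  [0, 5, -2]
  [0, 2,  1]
x^3 - 9*x^2 + 27*x - 27

Expanding det(x·I − A) (e.g. by cofactor expansion or by noting that A is similar to its Jordan form J, which has the same characteristic polynomial as A) gives
  χ_A(x) = x^3 - 9*x^2 + 27*x - 27
which factors as (x - 3)^3. The eigenvalues (with algebraic multiplicities) are λ = 3 with multiplicity 3.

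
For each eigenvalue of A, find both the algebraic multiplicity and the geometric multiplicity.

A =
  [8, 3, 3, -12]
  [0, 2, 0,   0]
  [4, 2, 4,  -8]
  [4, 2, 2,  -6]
λ = 2: alg = 4, geom = 3

Step 1 — factor the characteristic polynomial to read off the algebraic multiplicities:
  χ_A(x) = (x - 2)^4

Step 2 — compute geometric multiplicities via the rank-nullity identity g(λ) = n − rank(A − λI):
  rank(A − (2)·I) = 1, so dim ker(A − (2)·I) = n − 1 = 3

Summary:
  λ = 2: algebraic multiplicity = 4, geometric multiplicity = 3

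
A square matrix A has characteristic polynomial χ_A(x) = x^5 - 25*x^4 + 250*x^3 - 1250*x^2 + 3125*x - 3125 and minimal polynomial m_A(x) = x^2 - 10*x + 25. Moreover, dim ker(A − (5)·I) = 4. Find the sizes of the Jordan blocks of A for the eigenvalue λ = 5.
Block sizes for λ = 5: [2, 1, 1, 1]

Step 1 — from the characteristic polynomial, algebraic multiplicity of λ = 5 is 5. From dim ker(A − (5)·I) = 4, there are exactly 4 Jordan blocks for λ = 5.
Step 2 — from the minimal polynomial, the factor (x − 5)^2 tells us the largest block for λ = 5 has size 2.
Step 3 — with total size 5, 4 blocks, and largest block 2, the block sizes (in nonincreasing order) are [2, 1, 1, 1].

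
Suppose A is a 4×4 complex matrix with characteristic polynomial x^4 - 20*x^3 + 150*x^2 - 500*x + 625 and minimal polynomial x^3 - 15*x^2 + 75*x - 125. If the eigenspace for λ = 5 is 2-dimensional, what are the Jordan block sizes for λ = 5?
Block sizes for λ = 5: [3, 1]

Step 1 — from the characteristic polynomial, algebraic multiplicity of λ = 5 is 4. From dim ker(A − (5)·I) = 2, there are exactly 2 Jordan blocks for λ = 5.
Step 2 — from the minimal polynomial, the factor (x − 5)^3 tells us the largest block for λ = 5 has size 3.
Step 3 — with total size 4, 2 blocks, and largest block 3, the block sizes (in nonincreasing order) are [3, 1].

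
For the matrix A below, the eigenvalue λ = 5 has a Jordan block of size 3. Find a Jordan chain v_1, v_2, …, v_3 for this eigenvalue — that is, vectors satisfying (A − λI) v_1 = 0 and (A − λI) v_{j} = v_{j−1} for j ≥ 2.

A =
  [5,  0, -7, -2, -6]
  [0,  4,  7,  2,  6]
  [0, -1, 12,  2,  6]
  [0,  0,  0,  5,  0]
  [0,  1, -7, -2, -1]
A Jordan chain for λ = 5 of length 3:
v_1 = (1, 0, 0, 0, 0)ᵀ
v_2 = (0, -1, -1, 0, 1)ᵀ
v_3 = (0, 1, 0, 0, 0)ᵀ

Let N = A − (5)·I. We want v_3 with N^3 v_3 = 0 but N^2 v_3 ≠ 0; then v_{j-1} := N · v_j for j = 3, …, 2.

Pick v_3 = (0, 1, 0, 0, 0)ᵀ.
Then v_2 = N · v_3 = (0, -1, -1, 0, 1)ᵀ.
Then v_1 = N · v_2 = (1, 0, 0, 0, 0)ᵀ.

Sanity check: (A − (5)·I) v_1 = (0, 0, 0, 0, 0)ᵀ = 0. ✓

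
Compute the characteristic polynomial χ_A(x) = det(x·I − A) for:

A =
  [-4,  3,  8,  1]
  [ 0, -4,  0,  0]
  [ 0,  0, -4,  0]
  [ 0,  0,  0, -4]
x^4 + 16*x^3 + 96*x^2 + 256*x + 256

Expanding det(x·I − A) (e.g. by cofactor expansion or by noting that A is similar to its Jordan form J, which has the same characteristic polynomial as A) gives
  χ_A(x) = x^4 + 16*x^3 + 96*x^2 + 256*x + 256
which factors as (x + 4)^4. The eigenvalues (with algebraic multiplicities) are λ = -4 with multiplicity 4.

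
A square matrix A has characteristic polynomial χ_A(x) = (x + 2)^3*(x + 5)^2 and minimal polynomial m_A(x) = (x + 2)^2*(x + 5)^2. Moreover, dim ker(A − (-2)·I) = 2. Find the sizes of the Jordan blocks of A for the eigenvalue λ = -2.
Block sizes for λ = -2: [2, 1]

Step 1 — from the characteristic polynomial, algebraic multiplicity of λ = -2 is 3. From dim ker(A − (-2)·I) = 2, there are exactly 2 Jordan blocks for λ = -2.
Step 2 — from the minimal polynomial, the factor (x + 2)^2 tells us the largest block for λ = -2 has size 2.
Step 3 — with total size 3, 2 blocks, and largest block 2, the block sizes (in nonincreasing order) are [2, 1].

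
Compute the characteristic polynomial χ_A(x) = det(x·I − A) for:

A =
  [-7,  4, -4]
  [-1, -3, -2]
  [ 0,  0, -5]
x^3 + 15*x^2 + 75*x + 125

Expanding det(x·I − A) (e.g. by cofactor expansion or by noting that A is similar to its Jordan form J, which has the same characteristic polynomial as A) gives
  χ_A(x) = x^3 + 15*x^2 + 75*x + 125
which factors as (x + 5)^3. The eigenvalues (with algebraic multiplicities) are λ = -5 with multiplicity 3.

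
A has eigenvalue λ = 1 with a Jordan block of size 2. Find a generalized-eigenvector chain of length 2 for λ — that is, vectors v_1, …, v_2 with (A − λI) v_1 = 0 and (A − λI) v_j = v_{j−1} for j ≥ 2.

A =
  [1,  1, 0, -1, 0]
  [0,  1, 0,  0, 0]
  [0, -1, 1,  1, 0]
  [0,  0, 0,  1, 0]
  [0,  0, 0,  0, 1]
A Jordan chain for λ = 1 of length 2:
v_1 = (1, 0, -1, 0, 0)ᵀ
v_2 = (0, 1, 0, 0, 0)ᵀ

Let N = A − (1)·I. We want v_2 with N^2 v_2 = 0 but N^1 v_2 ≠ 0; then v_{j-1} := N · v_j for j = 2, …, 2.

Pick v_2 = (0, 1, 0, 0, 0)ᵀ.
Then v_1 = N · v_2 = (1, 0, -1, 0, 0)ᵀ.

Sanity check: (A − (1)·I) v_1 = (0, 0, 0, 0, 0)ᵀ = 0. ✓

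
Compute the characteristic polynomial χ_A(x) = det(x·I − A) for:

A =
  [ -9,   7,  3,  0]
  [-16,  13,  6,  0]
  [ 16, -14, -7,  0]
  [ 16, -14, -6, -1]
x^4 + 4*x^3 + 6*x^2 + 4*x + 1

Expanding det(x·I − A) (e.g. by cofactor expansion or by noting that A is similar to its Jordan form J, which has the same characteristic polynomial as A) gives
  χ_A(x) = x^4 + 4*x^3 + 6*x^2 + 4*x + 1
which factors as (x + 1)^4. The eigenvalues (with algebraic multiplicities) are λ = -1 with multiplicity 4.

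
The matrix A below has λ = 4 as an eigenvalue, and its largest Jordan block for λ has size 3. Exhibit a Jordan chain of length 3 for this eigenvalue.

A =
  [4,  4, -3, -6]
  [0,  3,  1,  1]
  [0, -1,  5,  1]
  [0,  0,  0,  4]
A Jordan chain for λ = 4 of length 3:
v_1 = (-1, 0, 0, 0)ᵀ
v_2 = (4, -1, -1, 0)ᵀ
v_3 = (0, 1, 0, 0)ᵀ

Let N = A − (4)·I. We want v_3 with N^3 v_3 = 0 but N^2 v_3 ≠ 0; then v_{j-1} := N · v_j for j = 3, …, 2.

Pick v_3 = (0, 1, 0, 0)ᵀ.
Then v_2 = N · v_3 = (4, -1, -1, 0)ᵀ.
Then v_1 = N · v_2 = (-1, 0, 0, 0)ᵀ.

Sanity check: (A − (4)·I) v_1 = (0, 0, 0, 0)ᵀ = 0. ✓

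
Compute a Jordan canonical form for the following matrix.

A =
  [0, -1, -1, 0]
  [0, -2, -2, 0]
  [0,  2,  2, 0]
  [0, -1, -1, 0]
J_2(0) ⊕ J_1(0) ⊕ J_1(0)

The characteristic polynomial is
  det(x·I − A) = x^4

Eigenvalues and multiplicities (the geometric multiplicity of λ is n − rank(A − λI), which equals the number of Jordan blocks for λ):
  λ = 0: algebraic multiplicity = 4, geometric multiplicity = 3

Determining the block sizes for each eigenvalue:
  λ = 0: 3 blocks summing to 4 forces exactly one block of size 2 and the rest size 1 → block sizes [2, 1, 1]

Assembling the blocks gives a Jordan form
J =
  [0, 1, 0, 0]
  [0, 0, 0, 0]
  [0, 0, 0, 0]
  [0, 0, 0, 0]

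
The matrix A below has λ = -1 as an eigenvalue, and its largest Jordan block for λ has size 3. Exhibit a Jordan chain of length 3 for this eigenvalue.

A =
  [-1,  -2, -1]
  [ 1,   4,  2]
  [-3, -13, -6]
A Jordan chain for λ = -1 of length 3:
v_1 = (1, -1, 2)ᵀ
v_2 = (0, 1, -3)ᵀ
v_3 = (1, 0, 0)ᵀ

Let N = A − (-1)·I. We want v_3 with N^3 v_3 = 0 but N^2 v_3 ≠ 0; then v_{j-1} := N · v_j for j = 3, …, 2.

Pick v_3 = (1, 0, 0)ᵀ.
Then v_2 = N · v_3 = (0, 1, -3)ᵀ.
Then v_1 = N · v_2 = (1, -1, 2)ᵀ.

Sanity check: (A − (-1)·I) v_1 = (0, 0, 0)ᵀ = 0. ✓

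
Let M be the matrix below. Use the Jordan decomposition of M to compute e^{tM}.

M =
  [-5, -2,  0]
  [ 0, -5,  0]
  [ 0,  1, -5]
e^{tM} =
  [exp(-5*t), -2*t*exp(-5*t), 0]
  [0, exp(-5*t), 0]
  [0, t*exp(-5*t), exp(-5*t)]

Strategy: write M = P · J · P⁻¹ where J is a Jordan canonical form, so e^{tM} = P · e^{tJ} · P⁻¹, and e^{tJ} can be computed block-by-block.

M has Jordan form
J =
  [-5,  1,  0]
  [ 0, -5,  0]
  [ 0,  0, -5]
(up to reordering of blocks).

Per-block formulas:
  For a 1×1 block at λ = -5: exp(t · [-5]) = [e^(-5t)].
  For a 2×2 Jordan block J_2(-5): exp(t · J_2(-5)) = e^(-5t)·(I + t·N), where N is the 2×2 nilpotent shift.

After assembling e^{tJ} and conjugating by P, we get:

e^{tM} =
  [exp(-5*t), -2*t*exp(-5*t), 0]
  [0, exp(-5*t), 0]
  [0, t*exp(-5*t), exp(-5*t)]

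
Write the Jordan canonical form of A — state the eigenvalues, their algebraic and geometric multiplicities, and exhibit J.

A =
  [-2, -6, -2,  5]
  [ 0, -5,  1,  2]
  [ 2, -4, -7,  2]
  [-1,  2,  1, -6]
J_3(-5) ⊕ J_1(-5)

The characteristic polynomial is
  det(x·I − A) = x^4 + 20*x^3 + 150*x^2 + 500*x + 625 = (x + 5)^4

Eigenvalues and multiplicities (the geometric multiplicity of λ is n − rank(A − λI), which equals the number of Jordan blocks for λ):
  λ = -5: algebraic multiplicity = 4, geometric multiplicity = 2

Determining the block sizes for each eigenvalue:
  λ = -5: with am = 4 and gm = 2, the partition is not yet determined (e.g. several partitions of 4 into 2 parts exist). Let N = A − (-5)·I. Computing rank(N^1) = 2, rank(N^2) = 1, rank(N^3) = 0; the number of blocks of size ≥ j is rank(N^{j−1}) − rank(N^j), giving [2, 1, 1]. So we have 1 block(s) of size 3, 1 block(s) of size 1 → block sizes [3, 1]

Assembling the blocks gives a Jordan form
J =
  [-5,  1,  0,  0]
  [ 0, -5,  1,  0]
  [ 0,  0, -5,  0]
  [ 0,  0,  0, -5]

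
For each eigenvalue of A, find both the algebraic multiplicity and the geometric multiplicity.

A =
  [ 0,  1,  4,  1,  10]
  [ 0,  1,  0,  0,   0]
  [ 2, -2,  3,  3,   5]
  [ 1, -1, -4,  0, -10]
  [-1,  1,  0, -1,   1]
λ = 1: alg = 5, geom = 3

Step 1 — factor the characteristic polynomial to read off the algebraic multiplicities:
  χ_A(x) = (x - 1)^5

Step 2 — compute geometric multiplicities via the rank-nullity identity g(λ) = n − rank(A − λI):
  rank(A − (1)·I) = 2, so dim ker(A − (1)·I) = n − 2 = 3

Summary:
  λ = 1: algebraic multiplicity = 5, geometric multiplicity = 3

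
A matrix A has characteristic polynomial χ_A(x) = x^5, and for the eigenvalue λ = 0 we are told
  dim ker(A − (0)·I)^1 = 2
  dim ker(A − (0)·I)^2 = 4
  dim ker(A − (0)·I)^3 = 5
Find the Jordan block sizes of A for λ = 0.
Block sizes for λ = 0: [3, 2]

From the dimensions of kernels of powers, the number of Jordan blocks of size at least j is d_j − d_{j−1} where d_j = dim ker(N^j) (with d_0 = 0). Computing the differences gives [2, 2, 1].
The number of blocks of size exactly k is (#blocks of size ≥ k) − (#blocks of size ≥ k + 1), so the partition is: 1 block(s) of size 2, 1 block(s) of size 3.
In nonincreasing order the block sizes are [3, 2].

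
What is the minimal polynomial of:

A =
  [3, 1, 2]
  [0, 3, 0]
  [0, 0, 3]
x^2 - 6*x + 9

The characteristic polynomial is χ_A(x) = (x - 3)^3, so the eigenvalues are known. The minimal polynomial is
  m_A(x) = Π_λ (x − λ)^{k_λ}
where k_λ is the size of the *largest* Jordan block for λ (equivalently, the smallest k with (A − λI)^k v = 0 for every generalised eigenvector v of λ).

  λ = 3: largest Jordan block has size 2, contributing (x − 3)^2

So m_A(x) = (x - 3)^2 = x^2 - 6*x + 9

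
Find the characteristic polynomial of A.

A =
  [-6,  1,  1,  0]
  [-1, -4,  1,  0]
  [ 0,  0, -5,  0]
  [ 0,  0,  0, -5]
x^4 + 20*x^3 + 150*x^2 + 500*x + 625

Expanding det(x·I − A) (e.g. by cofactor expansion or by noting that A is similar to its Jordan form J, which has the same characteristic polynomial as A) gives
  χ_A(x) = x^4 + 20*x^3 + 150*x^2 + 500*x + 625
which factors as (x + 5)^4. The eigenvalues (with algebraic multiplicities) are λ = -5 with multiplicity 4.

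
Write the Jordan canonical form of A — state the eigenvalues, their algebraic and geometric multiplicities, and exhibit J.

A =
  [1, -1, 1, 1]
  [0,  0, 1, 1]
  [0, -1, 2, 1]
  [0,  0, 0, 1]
J_2(1) ⊕ J_1(1) ⊕ J_1(1)

The characteristic polynomial is
  det(x·I − A) = x^4 - 4*x^3 + 6*x^2 - 4*x + 1 = (x - 1)^4

Eigenvalues and multiplicities (the geometric multiplicity of λ is n − rank(A − λI), which equals the number of Jordan blocks for λ):
  λ = 1: algebraic multiplicity = 4, geometric multiplicity = 3

Determining the block sizes for each eigenvalue:
  λ = 1: 3 blocks summing to 4 forces exactly one block of size 2 and the rest size 1 → block sizes [2, 1, 1]

Assembling the blocks gives a Jordan form
J =
  [1, 1, 0, 0]
  [0, 1, 0, 0]
  [0, 0, 1, 0]
  [0, 0, 0, 1]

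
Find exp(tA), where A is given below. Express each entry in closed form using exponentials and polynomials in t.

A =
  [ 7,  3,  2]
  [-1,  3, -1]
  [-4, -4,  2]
e^{tA} =
  [-t^2*exp(4*t) + 3*t*exp(4*t) + exp(4*t), -t^2*exp(4*t) + 3*t*exp(4*t), -t^2*exp(4*t)/2 + 2*t*exp(4*t)]
  [t^2*exp(4*t) - t*exp(4*t), t^2*exp(4*t) - t*exp(4*t) + exp(4*t), t^2*exp(4*t)/2 - t*exp(4*t)]
  [-4*t*exp(4*t), -4*t*exp(4*t), -2*t*exp(4*t) + exp(4*t)]

Strategy: write A = P · J · P⁻¹ where J is a Jordan canonical form, so e^{tA} = P · e^{tJ} · P⁻¹, and e^{tJ} can be computed block-by-block.

A has Jordan form
J =
  [4, 1, 0]
  [0, 4, 1]
  [0, 0, 4]
(up to reordering of blocks).

Per-block formulas:
  For a 3×3 Jordan block J_3(4): exp(t · J_3(4)) = e^(4t)·(I + t·N + (t^2/2)·N^2), where N is the 3×3 nilpotent shift.

After assembling e^{tJ} and conjugating by P, we get:

e^{tA} =
  [-t^2*exp(4*t) + 3*t*exp(4*t) + exp(4*t), -t^2*exp(4*t) + 3*t*exp(4*t), -t^2*exp(4*t)/2 + 2*t*exp(4*t)]
  [t^2*exp(4*t) - t*exp(4*t), t^2*exp(4*t) - t*exp(4*t) + exp(4*t), t^2*exp(4*t)/2 - t*exp(4*t)]
  [-4*t*exp(4*t), -4*t*exp(4*t), -2*t*exp(4*t) + exp(4*t)]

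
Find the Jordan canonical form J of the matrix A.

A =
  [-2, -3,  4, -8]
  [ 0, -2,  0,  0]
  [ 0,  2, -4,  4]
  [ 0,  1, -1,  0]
J_2(-2) ⊕ J_2(-2)

The characteristic polynomial is
  det(x·I − A) = x^4 + 8*x^3 + 24*x^2 + 32*x + 16 = (x + 2)^4

Eigenvalues and multiplicities (the geometric multiplicity of λ is n − rank(A − λI), which equals the number of Jordan blocks for λ):
  λ = -2: algebraic multiplicity = 4, geometric multiplicity = 2

Determining the block sizes for each eigenvalue:
  λ = -2: with am = 4 and gm = 2, the partition is not yet determined (e.g. several partitions of 4 into 2 parts exist). Let N = A − (-2)·I. Computing rank(N^1) = 2, rank(N^2) = 0; the number of blocks of size ≥ j is rank(N^{j−1}) − rank(N^j), giving [2, 2]. So we have 2 block(s) of size 2 → block sizes [2, 2]

Assembling the blocks gives a Jordan form
J =
  [-2,  1,  0,  0]
  [ 0, -2,  0,  0]
  [ 0,  0, -2,  1]
  [ 0,  0,  0, -2]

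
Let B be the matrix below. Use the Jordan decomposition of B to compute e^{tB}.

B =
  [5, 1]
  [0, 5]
e^{tB} =
  [exp(5*t), t*exp(5*t)]
  [0, exp(5*t)]

Strategy: write B = P · J · P⁻¹ where J is a Jordan canonical form, so e^{tB} = P · e^{tJ} · P⁻¹, and e^{tJ} can be computed block-by-block.

B has Jordan form
J =
  [5, 1]
  [0, 5]
(up to reordering of blocks).

Per-block formulas:
  For a 2×2 Jordan block J_2(5): exp(t · J_2(5)) = e^(5t)·(I + t·N), where N is the 2×2 nilpotent shift.

After assembling e^{tJ} and conjugating by P, we get:

e^{tB} =
  [exp(5*t), t*exp(5*t)]
  [0, exp(5*t)]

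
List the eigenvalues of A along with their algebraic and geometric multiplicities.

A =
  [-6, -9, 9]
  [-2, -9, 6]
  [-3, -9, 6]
λ = -3: alg = 3, geom = 2

Step 1 — factor the characteristic polynomial to read off the algebraic multiplicities:
  χ_A(x) = (x + 3)^3

Step 2 — compute geometric multiplicities via the rank-nullity identity g(λ) = n − rank(A − λI):
  rank(A − (-3)·I) = 1, so dim ker(A − (-3)·I) = n − 1 = 2

Summary:
  λ = -3: algebraic multiplicity = 3, geometric multiplicity = 2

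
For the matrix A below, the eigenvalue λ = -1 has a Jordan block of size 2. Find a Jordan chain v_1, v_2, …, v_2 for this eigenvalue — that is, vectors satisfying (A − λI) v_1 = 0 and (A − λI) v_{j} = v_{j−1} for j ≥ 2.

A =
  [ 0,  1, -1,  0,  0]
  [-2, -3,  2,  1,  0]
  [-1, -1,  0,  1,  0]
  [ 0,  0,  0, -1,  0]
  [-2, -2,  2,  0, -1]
A Jordan chain for λ = -1 of length 2:
v_1 = (1, -2, -1, 0, -2)ᵀ
v_2 = (1, 0, 0, 0, 0)ᵀ

Let N = A − (-1)·I. We want v_2 with N^2 v_2 = 0 but N^1 v_2 ≠ 0; then v_{j-1} := N · v_j for j = 2, …, 2.

Pick v_2 = (1, 0, 0, 0, 0)ᵀ.
Then v_1 = N · v_2 = (1, -2, -1, 0, -2)ᵀ.

Sanity check: (A − (-1)·I) v_1 = (0, 0, 0, 0, 0)ᵀ = 0. ✓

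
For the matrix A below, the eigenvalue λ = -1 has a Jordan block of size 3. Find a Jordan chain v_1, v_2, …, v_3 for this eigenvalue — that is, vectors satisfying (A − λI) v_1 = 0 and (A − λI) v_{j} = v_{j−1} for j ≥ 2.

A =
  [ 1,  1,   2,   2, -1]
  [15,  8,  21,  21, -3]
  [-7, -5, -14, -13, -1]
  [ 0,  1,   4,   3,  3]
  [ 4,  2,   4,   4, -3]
A Jordan chain for λ = -1 of length 3:
v_1 = (1, 6, -2, -1, 2)ᵀ
v_2 = (2, 15, -7, 0, 4)ᵀ
v_3 = (1, 0, 0, 0, 0)ᵀ

Let N = A − (-1)·I. We want v_3 with N^3 v_3 = 0 but N^2 v_3 ≠ 0; then v_{j-1} := N · v_j for j = 3, …, 2.

Pick v_3 = (1, 0, 0, 0, 0)ᵀ.
Then v_2 = N · v_3 = (2, 15, -7, 0, 4)ᵀ.
Then v_1 = N · v_2 = (1, 6, -2, -1, 2)ᵀ.

Sanity check: (A − (-1)·I) v_1 = (0, 0, 0, 0, 0)ᵀ = 0. ✓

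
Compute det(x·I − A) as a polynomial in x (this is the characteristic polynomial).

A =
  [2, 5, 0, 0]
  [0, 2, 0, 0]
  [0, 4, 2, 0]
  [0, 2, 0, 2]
x^4 - 8*x^3 + 24*x^2 - 32*x + 16

Expanding det(x·I − A) (e.g. by cofactor expansion or by noting that A is similar to its Jordan form J, which has the same characteristic polynomial as A) gives
  χ_A(x) = x^4 - 8*x^3 + 24*x^2 - 32*x + 16
which factors as (x - 2)^4. The eigenvalues (with algebraic multiplicities) are λ = 2 with multiplicity 4.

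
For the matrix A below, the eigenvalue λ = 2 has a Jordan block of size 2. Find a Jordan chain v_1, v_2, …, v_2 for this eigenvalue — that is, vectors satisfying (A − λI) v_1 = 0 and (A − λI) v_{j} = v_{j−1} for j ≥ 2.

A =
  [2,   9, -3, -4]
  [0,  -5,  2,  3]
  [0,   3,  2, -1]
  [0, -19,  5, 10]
A Jordan chain for λ = 2 of length 2:
v_1 = (3, -3, 3, -9)ᵀ
v_2 = (0, 1, 2, 0)ᵀ

Let N = A − (2)·I. We want v_2 with N^2 v_2 = 0 but N^1 v_2 ≠ 0; then v_{j-1} := N · v_j for j = 2, …, 2.

Pick v_2 = (0, 1, 2, 0)ᵀ.
Then v_1 = N · v_2 = (3, -3, 3, -9)ᵀ.

Sanity check: (A − (2)·I) v_1 = (0, 0, 0, 0)ᵀ = 0. ✓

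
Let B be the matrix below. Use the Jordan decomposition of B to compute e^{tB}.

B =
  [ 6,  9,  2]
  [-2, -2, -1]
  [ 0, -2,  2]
e^{tB} =
  [-t^2*exp(2*t) + 4*t*exp(2*t) + exp(2*t), -2*t^2*exp(2*t) + 9*t*exp(2*t), -t^2*exp(2*t)/2 + 2*t*exp(2*t)]
  [-2*t*exp(2*t), -4*t*exp(2*t) + exp(2*t), -t*exp(2*t)]
  [2*t^2*exp(2*t), 4*t^2*exp(2*t) - 2*t*exp(2*t), t^2*exp(2*t) + exp(2*t)]

Strategy: write B = P · J · P⁻¹ where J is a Jordan canonical form, so e^{tB} = P · e^{tJ} · P⁻¹, and e^{tJ} can be computed block-by-block.

B has Jordan form
J =
  [2, 1, 0]
  [0, 2, 1]
  [0, 0, 2]
(up to reordering of blocks).

Per-block formulas:
  For a 3×3 Jordan block J_3(2): exp(t · J_3(2)) = e^(2t)·(I + t·N + (t^2/2)·N^2), where N is the 3×3 nilpotent shift.

After assembling e^{tJ} and conjugating by P, we get:

e^{tB} =
  [-t^2*exp(2*t) + 4*t*exp(2*t) + exp(2*t), -2*t^2*exp(2*t) + 9*t*exp(2*t), -t^2*exp(2*t)/2 + 2*t*exp(2*t)]
  [-2*t*exp(2*t), -4*t*exp(2*t) + exp(2*t), -t*exp(2*t)]
  [2*t^2*exp(2*t), 4*t^2*exp(2*t) - 2*t*exp(2*t), t^2*exp(2*t) + exp(2*t)]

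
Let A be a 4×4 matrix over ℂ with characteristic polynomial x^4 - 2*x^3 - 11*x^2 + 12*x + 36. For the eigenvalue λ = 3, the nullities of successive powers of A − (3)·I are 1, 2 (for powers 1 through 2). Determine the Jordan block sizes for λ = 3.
Block sizes for λ = 3: [2]

From the dimensions of kernels of powers, the number of Jordan blocks of size at least j is d_j − d_{j−1} where d_j = dim ker(N^j) (with d_0 = 0). Computing the differences gives [1, 1].
The number of blocks of size exactly k is (#blocks of size ≥ k) − (#blocks of size ≥ k + 1), so the partition is: 1 block(s) of size 2.
In nonincreasing order the block sizes are [2].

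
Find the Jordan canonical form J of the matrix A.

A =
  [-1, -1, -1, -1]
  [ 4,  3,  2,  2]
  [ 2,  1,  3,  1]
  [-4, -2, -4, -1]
J_3(1) ⊕ J_1(1)

The characteristic polynomial is
  det(x·I − A) = x^4 - 4*x^3 + 6*x^2 - 4*x + 1 = (x - 1)^4

Eigenvalues and multiplicities (the geometric multiplicity of λ is n − rank(A − λI), which equals the number of Jordan blocks for λ):
  λ = 1: algebraic multiplicity = 4, geometric multiplicity = 2

Determining the block sizes for each eigenvalue:
  λ = 1: with am = 4 and gm = 2, the partition is not yet determined (e.g. several partitions of 4 into 2 parts exist). Let N = A − (1)·I. Computing rank(N^1) = 2, rank(N^2) = 1, rank(N^3) = 0; the number of blocks of size ≥ j is rank(N^{j−1}) − rank(N^j), giving [2, 1, 1]. So we have 1 block(s) of size 3, 1 block(s) of size 1 → block sizes [3, 1]

Assembling the blocks gives a Jordan form
J =
  [1, 1, 0, 0]
  [0, 1, 1, 0]
  [0, 0, 1, 0]
  [0, 0, 0, 1]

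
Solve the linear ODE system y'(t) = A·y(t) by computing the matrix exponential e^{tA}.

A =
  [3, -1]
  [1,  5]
e^{tA} =
  [-t*exp(4*t) + exp(4*t), -t*exp(4*t)]
  [t*exp(4*t), t*exp(4*t) + exp(4*t)]

Strategy: write A = P · J · P⁻¹ where J is a Jordan canonical form, so e^{tA} = P · e^{tJ} · P⁻¹, and e^{tJ} can be computed block-by-block.

A has Jordan form
J =
  [4, 1]
  [0, 4]
(up to reordering of blocks).

Per-block formulas:
  For a 2×2 Jordan block J_2(4): exp(t · J_2(4)) = e^(4t)·(I + t·N), where N is the 2×2 nilpotent shift.

After assembling e^{tJ} and conjugating by P, we get:

e^{tA} =
  [-t*exp(4*t) + exp(4*t), -t*exp(4*t)]
  [t*exp(4*t), t*exp(4*t) + exp(4*t)]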